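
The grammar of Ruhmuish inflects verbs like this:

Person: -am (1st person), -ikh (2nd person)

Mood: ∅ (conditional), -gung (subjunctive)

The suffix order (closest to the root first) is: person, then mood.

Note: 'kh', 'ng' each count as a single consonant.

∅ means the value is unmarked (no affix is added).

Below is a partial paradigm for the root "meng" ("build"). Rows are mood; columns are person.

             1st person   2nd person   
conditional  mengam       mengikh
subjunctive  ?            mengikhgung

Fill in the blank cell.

mengamgung

Attach person 1st person -am → mengam.
Attach mood subjunctive -gung → mengamgung.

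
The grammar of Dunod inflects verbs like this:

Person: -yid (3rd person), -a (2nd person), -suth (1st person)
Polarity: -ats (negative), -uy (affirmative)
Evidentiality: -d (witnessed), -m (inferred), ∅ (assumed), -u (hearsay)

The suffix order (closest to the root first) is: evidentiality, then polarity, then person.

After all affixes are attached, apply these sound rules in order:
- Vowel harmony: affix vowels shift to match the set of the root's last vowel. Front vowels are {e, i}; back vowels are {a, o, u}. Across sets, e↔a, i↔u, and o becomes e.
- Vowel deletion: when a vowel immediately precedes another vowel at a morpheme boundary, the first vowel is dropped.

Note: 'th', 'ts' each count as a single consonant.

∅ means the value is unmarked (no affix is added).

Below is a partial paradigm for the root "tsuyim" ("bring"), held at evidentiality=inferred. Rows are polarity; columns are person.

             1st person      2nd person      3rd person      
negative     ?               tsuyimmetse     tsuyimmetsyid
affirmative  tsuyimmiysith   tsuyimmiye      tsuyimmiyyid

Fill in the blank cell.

Attach evidentiality inferred -m → tsuyimm.
Attach polarity negative -ats → tsuyimmats.
Attach person 1st person -suth → tsuyimmatssuth.
Apply vowel harmony: tsuyimmatssuth → tsuyimmetssith.
Vowel deletion: no change.

tsuyimmetssith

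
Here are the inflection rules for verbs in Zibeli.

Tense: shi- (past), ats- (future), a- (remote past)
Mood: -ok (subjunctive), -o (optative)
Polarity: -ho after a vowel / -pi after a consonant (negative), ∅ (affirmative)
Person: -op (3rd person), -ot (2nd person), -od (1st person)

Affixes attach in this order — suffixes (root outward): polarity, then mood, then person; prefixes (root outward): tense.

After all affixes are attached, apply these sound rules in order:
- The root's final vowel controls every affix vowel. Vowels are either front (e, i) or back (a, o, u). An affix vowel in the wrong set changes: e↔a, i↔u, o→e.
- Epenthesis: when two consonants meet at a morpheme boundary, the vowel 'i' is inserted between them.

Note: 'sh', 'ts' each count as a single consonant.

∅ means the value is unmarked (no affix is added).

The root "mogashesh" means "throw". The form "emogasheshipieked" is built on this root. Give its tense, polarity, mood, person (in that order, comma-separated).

Segment: a-mogashesh-pi-ok-od.
tense: a- → remote past.
polarity: -ho/pi → negative.
mood: -ok → subjunctive.
person: -od → 1st person.

remote past, negative, subjunctive, 1st person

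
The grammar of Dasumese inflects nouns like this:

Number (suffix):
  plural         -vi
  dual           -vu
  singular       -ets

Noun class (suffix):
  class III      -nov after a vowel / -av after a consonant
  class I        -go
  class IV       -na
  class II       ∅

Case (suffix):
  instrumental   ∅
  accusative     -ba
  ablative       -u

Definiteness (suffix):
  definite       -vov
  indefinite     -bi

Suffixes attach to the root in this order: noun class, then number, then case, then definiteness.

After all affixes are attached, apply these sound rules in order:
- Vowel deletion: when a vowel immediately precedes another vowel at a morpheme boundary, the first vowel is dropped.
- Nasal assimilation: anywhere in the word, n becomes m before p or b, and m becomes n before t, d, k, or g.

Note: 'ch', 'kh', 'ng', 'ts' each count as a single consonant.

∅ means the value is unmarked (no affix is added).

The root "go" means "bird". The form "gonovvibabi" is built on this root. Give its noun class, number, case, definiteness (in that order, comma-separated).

Segment: go-nov-vi-ba-bi.
noun class: -nov/av → class III.
number: -vi → plural.
case: -ba → accusative.
definiteness: -bi → indefinite.

class III, plural, accusative, indefinite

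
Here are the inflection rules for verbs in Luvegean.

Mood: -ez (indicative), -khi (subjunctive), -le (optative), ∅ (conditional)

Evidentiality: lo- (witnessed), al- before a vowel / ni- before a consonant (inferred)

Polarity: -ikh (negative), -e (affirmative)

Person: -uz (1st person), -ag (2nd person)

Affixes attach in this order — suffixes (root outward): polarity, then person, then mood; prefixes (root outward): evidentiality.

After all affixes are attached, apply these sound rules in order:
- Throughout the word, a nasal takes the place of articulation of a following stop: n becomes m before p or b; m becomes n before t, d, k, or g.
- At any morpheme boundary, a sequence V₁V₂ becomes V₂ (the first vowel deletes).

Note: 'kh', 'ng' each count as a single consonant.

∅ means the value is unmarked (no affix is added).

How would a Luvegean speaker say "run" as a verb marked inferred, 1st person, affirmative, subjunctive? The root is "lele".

Attach evidentiality inferred ni- (before consonant 'l') → nilele.
Attach polarity affirmative -e → nilelee.
Attach person 1st person -uz → nileleeuz.
Attach mood subjunctive -khi → nileleeuzkhi.
Nasal assimilation: no change.
Apply vowel deletion: nileleeuzkhi → nileluzkhi.

nileluzkhi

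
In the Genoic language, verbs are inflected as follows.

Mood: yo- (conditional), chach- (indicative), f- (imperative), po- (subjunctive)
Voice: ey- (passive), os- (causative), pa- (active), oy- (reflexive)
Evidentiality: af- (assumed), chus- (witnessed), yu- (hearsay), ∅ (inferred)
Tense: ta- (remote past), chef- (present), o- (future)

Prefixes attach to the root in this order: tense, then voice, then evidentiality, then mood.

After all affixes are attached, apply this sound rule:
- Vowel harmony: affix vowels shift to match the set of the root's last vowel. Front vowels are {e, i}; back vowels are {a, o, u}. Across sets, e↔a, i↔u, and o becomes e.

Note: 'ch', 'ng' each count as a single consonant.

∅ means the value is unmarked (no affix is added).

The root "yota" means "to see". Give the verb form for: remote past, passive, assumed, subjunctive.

Attach tense remote past ta- → tayota.
Attach voice passive ey- → eytayota.
Attach evidentiality assumed af- → afeytayota.
Attach mood subjunctive po- → poafeytayota.
Apply vowel harmony: poafeytayota → poafaytayota.

poafaytayota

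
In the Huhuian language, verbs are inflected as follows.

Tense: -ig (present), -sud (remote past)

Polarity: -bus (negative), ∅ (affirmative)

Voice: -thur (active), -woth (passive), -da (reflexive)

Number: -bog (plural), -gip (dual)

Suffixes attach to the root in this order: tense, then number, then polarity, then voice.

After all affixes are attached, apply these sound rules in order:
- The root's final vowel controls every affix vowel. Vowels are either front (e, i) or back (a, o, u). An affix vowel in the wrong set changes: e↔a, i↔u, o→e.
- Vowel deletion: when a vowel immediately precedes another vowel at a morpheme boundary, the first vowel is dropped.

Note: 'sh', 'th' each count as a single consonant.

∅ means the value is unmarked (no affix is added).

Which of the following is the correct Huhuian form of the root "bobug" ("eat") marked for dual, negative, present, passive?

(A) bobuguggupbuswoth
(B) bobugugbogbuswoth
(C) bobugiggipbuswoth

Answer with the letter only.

Attach tense present -ig → bobugig.
Attach number dual -gip → bobugiggip.
Attach polarity negative -bus → bobugiggipbus.
Attach voice passive -woth → bobugiggipbuswoth.
Apply vowel harmony: bobugiggipbuswoth → bobuguggupbuswoth.
Vowel deletion: no change.
So the correct form is bobuguggupbuswoth, option (A).
(C) bobugiggipbuswoth is wrong: it fails to apply the sound rule(s).
(B) bobugugbogbuswoth is wrong: it uses plural instead of dual for number.

A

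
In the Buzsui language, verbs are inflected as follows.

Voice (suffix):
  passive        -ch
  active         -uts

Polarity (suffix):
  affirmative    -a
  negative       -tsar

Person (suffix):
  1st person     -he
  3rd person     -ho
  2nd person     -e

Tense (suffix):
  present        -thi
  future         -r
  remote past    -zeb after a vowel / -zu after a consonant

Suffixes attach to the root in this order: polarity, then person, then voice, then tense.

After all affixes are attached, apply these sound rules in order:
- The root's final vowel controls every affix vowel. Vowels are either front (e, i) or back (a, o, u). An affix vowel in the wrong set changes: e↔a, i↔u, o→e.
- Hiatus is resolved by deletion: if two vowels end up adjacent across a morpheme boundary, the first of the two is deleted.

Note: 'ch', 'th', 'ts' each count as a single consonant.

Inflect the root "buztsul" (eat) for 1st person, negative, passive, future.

Attach polarity negative -tsar → buztsultsar.
Attach person 1st person -he → buztsultsarhe.
Attach voice passive -ch → buztsultsarhech.
Attach tense future -r → buztsultsarhechr.
Apply vowel harmony: buztsultsarhechr → buztsultsarhachr.
Vowel deletion: no change.

buztsultsarhachr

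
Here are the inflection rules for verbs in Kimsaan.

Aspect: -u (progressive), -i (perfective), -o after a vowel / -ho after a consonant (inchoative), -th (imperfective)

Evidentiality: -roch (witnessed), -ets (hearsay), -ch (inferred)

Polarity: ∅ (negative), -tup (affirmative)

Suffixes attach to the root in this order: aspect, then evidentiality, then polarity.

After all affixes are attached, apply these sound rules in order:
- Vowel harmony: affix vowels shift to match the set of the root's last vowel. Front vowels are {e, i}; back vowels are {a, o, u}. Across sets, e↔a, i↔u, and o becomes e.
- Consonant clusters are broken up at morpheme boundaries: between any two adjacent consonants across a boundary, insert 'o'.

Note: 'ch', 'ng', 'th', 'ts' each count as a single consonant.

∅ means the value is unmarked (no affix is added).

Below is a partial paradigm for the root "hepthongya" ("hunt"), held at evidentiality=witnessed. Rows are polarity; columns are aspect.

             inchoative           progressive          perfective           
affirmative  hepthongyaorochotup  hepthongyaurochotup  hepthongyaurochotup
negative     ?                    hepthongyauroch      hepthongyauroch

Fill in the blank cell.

Attach aspect inchoative -o (after vowel 'a') → hepthongyao.
Attach evidentiality witnessed -roch → hepthongyaoroch.
polarity = negative: zero marking, form stays hepthongyaoroch.
Vowel harmony: no change.
Epenthesis: no change.

hepthongyaoroch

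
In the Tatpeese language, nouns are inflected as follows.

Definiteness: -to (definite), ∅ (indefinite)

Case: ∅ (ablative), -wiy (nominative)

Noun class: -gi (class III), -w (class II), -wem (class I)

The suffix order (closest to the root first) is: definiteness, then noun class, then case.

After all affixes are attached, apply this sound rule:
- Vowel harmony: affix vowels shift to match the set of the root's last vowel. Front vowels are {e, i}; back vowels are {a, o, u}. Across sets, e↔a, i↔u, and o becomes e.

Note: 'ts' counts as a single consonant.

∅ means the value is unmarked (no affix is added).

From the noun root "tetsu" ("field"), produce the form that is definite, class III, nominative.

tetsutoguwuy

Attach definiteness definite -to → tetsuto.
Attach noun class class III -gi → tetsutogi.
Attach case nominative -wiy → tetsutogiwiy.
Apply vowel harmony: tetsutogiwiy → tetsutoguwuy.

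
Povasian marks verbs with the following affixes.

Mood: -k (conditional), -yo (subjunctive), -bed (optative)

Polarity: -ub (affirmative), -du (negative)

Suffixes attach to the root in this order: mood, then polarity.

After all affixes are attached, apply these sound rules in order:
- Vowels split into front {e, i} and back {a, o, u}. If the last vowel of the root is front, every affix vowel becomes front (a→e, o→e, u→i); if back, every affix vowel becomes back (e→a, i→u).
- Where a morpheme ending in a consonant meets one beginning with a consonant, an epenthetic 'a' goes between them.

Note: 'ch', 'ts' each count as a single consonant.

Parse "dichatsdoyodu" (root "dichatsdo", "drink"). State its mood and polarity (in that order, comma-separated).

Segment: dichatsdo-yo-du.
mood: -yo → subjunctive.
polarity: -du → negative.

subjunctive, negative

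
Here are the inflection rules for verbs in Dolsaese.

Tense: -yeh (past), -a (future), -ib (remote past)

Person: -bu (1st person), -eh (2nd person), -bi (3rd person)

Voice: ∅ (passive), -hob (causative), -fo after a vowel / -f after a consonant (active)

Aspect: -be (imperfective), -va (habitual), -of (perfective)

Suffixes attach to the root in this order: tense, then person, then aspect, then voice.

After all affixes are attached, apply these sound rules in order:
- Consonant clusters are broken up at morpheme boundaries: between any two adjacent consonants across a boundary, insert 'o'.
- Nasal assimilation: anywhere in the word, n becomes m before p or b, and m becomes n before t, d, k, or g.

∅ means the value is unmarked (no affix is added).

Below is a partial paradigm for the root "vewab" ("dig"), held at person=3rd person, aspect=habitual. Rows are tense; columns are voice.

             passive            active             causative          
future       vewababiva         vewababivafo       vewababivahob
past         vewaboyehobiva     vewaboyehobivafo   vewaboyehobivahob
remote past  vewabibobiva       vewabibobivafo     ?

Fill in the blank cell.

Attach tense remote past -ib → vewabib.
Attach person 3rd person -bi → vewabibbi.
Attach aspect habitual -va → vewabibbiva.
Attach voice causative -hob → vewabibbivahob.
Apply epenthesis: vewabibbivahob → vewabibobivahob.
Nasal assimilation: no change.

vewabibobivahob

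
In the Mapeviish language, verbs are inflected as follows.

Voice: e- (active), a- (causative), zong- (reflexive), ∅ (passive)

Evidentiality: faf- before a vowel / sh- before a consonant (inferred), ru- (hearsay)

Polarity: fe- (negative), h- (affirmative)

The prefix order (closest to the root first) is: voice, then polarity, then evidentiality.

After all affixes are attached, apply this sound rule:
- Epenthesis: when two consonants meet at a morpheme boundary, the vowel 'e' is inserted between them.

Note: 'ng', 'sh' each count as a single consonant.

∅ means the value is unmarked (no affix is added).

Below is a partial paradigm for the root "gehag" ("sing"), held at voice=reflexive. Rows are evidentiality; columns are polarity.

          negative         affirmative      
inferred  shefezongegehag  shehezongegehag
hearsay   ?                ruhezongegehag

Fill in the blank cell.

Attach voice reflexive zong- → zonggehag.
Attach polarity negative fe- → fezonggehag.
Attach evidentiality hearsay ru- → rufezonggehag.
Apply epenthesis: rufezonggehag → rufezongegehag.

rufezongegehag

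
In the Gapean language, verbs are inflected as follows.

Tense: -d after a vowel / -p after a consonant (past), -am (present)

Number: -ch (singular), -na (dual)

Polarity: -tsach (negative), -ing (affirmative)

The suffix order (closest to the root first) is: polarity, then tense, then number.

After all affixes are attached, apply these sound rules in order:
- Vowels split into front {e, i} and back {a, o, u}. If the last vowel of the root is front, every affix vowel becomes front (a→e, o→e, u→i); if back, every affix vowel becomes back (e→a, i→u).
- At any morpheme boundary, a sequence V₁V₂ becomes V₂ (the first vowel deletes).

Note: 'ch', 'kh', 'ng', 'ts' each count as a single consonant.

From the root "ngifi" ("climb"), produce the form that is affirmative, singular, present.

ngifingemch

Attach polarity affirmative -ing → ngifiing.
Attach tense present -am → ngifiingam.
Attach number singular -ch → ngifiingamch.
Apply vowel harmony: ngifiingamch → ngifiingemch.
Apply vowel deletion: ngifiingemch → ngifingemch.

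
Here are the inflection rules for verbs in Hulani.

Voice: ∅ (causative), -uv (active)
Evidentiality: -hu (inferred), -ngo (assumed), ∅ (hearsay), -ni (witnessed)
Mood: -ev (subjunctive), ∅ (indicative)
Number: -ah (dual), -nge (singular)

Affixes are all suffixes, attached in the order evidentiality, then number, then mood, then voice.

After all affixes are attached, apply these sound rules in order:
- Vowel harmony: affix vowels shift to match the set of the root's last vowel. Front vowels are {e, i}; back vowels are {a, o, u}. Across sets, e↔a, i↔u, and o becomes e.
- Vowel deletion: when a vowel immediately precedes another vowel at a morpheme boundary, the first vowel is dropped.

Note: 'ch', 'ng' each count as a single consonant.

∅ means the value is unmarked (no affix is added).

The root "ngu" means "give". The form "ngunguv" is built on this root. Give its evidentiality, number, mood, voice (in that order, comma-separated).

hearsay, singular, indicative, active

Segment: ngu-nge-uv.
evidentiality: ∅ → hearsay.
number: -nge → singular.
mood: ∅ → indicative.
voice: -uv → active.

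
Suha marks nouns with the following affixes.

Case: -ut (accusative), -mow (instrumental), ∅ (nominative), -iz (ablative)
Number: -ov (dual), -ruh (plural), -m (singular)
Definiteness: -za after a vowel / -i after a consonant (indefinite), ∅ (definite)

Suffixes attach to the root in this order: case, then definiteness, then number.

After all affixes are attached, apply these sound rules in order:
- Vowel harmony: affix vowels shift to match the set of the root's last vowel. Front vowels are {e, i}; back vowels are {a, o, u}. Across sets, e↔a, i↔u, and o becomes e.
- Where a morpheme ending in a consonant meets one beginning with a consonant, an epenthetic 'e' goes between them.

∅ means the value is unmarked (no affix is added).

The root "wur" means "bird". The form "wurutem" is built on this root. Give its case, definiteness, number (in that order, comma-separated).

accusative, definite, singular

Segment: wur-ut-m.
case: -ut → accusative.
definiteness: ∅ → definite.
number: -m → singular.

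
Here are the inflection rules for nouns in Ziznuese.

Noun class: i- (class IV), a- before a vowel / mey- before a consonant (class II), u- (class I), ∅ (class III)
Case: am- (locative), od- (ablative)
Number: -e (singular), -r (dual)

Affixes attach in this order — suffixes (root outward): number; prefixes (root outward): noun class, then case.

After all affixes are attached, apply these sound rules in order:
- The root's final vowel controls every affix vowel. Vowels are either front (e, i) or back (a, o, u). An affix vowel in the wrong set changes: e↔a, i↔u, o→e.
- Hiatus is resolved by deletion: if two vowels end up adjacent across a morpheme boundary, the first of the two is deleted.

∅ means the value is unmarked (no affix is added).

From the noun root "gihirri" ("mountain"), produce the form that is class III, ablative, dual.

edgihirrir

Attach number dual -r → gihirrir.
noun class = class III: zero marking, form stays gihirrir.
Attach case ablative od- → odgihirrir.
Apply vowel harmony: odgihirrir → edgihirrir.
Vowel deletion: no change.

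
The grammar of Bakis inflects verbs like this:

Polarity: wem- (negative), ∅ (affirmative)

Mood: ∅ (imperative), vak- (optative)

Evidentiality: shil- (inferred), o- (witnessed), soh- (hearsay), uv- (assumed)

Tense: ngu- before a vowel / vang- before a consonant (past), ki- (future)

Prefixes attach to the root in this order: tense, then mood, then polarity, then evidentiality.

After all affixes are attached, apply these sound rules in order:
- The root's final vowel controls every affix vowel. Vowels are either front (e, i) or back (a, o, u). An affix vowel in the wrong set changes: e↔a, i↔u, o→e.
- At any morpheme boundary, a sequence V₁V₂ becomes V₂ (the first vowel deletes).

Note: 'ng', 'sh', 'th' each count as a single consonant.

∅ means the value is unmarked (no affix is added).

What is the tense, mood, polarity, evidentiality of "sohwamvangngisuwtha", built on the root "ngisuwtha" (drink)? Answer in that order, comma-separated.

Segment: soh-wem-vang-ngisuwtha.
tense: ngu/vang- → past.
mood: ∅ → imperative.
polarity: wem- → negative.
evidentiality: soh- → hearsay.

past, imperative, negative, hearsay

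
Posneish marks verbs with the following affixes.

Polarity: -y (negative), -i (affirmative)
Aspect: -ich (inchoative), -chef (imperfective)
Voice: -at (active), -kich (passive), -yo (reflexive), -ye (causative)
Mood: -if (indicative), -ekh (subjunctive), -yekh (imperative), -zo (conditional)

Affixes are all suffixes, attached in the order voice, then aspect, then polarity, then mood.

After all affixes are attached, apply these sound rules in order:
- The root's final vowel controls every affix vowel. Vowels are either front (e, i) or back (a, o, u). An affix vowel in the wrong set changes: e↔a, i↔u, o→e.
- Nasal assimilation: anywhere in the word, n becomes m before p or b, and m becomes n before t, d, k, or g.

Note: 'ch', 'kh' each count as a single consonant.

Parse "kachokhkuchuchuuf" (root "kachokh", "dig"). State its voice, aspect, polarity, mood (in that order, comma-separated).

passive, inchoative, affirmative, indicative

Segment: kachokh-kich-ich-i-if.
voice: -kich → passive.
aspect: -ich → inchoative.
polarity: -i → affirmative.
mood: -if → indicative.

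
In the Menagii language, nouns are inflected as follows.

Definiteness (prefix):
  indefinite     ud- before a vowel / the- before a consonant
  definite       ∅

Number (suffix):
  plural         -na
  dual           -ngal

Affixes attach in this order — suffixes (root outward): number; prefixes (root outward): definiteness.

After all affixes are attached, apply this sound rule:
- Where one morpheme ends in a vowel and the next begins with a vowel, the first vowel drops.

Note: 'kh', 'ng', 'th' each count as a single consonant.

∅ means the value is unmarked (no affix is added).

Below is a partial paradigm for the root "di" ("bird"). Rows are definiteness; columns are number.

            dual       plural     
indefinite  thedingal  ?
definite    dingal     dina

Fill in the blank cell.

Attach definiteness indefinite the- (before consonant 'd') → thedi.
Attach number plural -na → thedina.
Vowel deletion: no change.

thedina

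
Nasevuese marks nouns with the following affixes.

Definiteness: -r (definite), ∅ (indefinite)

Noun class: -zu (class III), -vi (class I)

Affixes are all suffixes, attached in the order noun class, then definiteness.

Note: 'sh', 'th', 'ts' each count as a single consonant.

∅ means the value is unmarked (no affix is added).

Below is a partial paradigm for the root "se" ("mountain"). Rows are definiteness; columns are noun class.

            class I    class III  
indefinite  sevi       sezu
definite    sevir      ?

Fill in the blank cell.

Attach noun class class III -zu → sezu.
Attach definiteness definite -r → sezur.

sezur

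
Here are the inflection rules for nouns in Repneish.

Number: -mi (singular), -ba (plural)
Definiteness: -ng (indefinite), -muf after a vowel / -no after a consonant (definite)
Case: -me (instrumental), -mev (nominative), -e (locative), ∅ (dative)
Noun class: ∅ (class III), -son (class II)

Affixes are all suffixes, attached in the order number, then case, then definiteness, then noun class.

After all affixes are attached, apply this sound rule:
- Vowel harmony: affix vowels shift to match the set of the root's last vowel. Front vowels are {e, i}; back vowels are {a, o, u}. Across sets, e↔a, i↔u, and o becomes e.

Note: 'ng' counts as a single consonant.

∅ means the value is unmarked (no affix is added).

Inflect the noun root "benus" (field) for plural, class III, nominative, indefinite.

benusbamavng

Attach number plural -ba → benusba.
Attach case nominative -mev → benusbamev.
Attach definiteness indefinite -ng → benusbamevng.
noun class = class III: zero marking, form stays benusbamevng.
Apply vowel harmony: benusbamevng → benusbamavng.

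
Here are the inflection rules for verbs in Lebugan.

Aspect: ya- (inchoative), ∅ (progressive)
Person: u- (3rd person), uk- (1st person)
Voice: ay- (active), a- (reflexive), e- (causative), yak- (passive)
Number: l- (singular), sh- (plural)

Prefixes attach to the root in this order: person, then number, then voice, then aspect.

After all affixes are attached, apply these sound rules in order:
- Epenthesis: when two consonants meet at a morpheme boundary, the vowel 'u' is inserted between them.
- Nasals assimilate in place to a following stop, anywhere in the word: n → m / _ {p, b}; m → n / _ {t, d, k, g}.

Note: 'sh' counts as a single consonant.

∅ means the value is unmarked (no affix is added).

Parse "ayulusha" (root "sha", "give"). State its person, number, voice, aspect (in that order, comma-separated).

Segment: ay-l-u-sha.
person: u- → 3rd person.
number: l- → singular.
voice: ay- → active.
aspect: ∅ → progressive.

3rd person, singular, active, progressive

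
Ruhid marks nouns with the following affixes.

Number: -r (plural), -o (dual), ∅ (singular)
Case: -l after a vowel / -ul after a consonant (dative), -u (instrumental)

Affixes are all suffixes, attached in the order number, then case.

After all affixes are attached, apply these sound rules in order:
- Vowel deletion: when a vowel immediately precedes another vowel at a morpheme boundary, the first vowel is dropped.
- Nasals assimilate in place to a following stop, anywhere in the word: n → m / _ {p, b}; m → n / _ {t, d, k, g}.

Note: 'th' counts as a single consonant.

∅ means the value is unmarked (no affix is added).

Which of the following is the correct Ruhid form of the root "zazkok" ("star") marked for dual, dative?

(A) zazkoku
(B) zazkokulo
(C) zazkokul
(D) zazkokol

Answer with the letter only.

D

Attach number dual -o → zazkoko.
Attach case dative -l (after vowel 'o') → zazkokol.
Vowel deletion: no change.
Nasal assimilation: no change.
So the correct form is zazkokol, option (D).
(B) zazkokulo is wrong: it has the affixes in the wrong order.
(C) zazkokul is wrong: it uses singular instead of dual for number.
(A) zazkoku is wrong: it uses instrumental instead of dative for case.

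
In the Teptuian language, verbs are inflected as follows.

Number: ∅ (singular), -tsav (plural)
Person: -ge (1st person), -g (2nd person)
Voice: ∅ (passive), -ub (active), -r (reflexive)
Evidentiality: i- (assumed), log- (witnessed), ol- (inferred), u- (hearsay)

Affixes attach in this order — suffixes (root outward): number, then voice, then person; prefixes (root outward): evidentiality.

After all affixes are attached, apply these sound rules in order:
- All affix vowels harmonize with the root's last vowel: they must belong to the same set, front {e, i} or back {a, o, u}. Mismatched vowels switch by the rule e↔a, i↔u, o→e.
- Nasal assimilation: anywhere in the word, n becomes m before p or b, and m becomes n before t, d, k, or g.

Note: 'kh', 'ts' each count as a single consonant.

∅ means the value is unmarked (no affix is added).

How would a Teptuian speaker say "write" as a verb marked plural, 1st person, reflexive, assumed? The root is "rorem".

Attach number plural -tsav → roremtsav.
Attach voice reflexive -r → roremtsavr.
Attach evidentiality assumed i- → iroremtsavr.
Attach person 1st person -ge → iroremtsavrge.
Apply vowel harmony: iroremtsavrge → iroremtsevrge.
Nasal assimilation: no change.

iroremtsevrge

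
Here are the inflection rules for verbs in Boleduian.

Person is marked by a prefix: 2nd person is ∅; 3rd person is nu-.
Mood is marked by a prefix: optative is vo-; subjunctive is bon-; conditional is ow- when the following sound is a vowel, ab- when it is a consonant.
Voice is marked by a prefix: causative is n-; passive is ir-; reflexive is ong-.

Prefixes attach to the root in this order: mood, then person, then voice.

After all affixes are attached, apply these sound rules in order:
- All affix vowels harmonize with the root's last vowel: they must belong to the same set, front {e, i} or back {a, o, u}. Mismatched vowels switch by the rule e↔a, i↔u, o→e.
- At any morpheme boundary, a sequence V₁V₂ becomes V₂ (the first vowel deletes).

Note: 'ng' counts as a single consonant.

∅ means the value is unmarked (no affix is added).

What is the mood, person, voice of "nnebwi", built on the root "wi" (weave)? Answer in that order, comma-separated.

conditional, 3rd person, causative

Segment: n-nu-ab-wi.
mood: ow/ab- → conditional.
person: nu- → 3rd person.
voice: n- → causative.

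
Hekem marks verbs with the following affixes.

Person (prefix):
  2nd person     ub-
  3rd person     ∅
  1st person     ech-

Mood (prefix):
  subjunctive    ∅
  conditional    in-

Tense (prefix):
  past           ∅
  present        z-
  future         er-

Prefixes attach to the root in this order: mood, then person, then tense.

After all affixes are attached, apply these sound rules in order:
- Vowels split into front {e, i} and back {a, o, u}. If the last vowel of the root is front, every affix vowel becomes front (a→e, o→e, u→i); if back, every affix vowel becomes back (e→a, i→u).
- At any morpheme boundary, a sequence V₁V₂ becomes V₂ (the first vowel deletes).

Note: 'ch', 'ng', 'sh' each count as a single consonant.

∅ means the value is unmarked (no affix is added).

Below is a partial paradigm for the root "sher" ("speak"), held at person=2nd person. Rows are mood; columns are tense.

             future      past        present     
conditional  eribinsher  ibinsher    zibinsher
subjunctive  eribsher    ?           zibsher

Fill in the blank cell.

mood = subjunctive: zero marking, form stays sher.
Attach person 2nd person ub- → ubsher.
tense = past: zero marking, form stays ubsher.
Apply vowel harmony: ubsher → ibsher.
Vowel deletion: no change.

ibsher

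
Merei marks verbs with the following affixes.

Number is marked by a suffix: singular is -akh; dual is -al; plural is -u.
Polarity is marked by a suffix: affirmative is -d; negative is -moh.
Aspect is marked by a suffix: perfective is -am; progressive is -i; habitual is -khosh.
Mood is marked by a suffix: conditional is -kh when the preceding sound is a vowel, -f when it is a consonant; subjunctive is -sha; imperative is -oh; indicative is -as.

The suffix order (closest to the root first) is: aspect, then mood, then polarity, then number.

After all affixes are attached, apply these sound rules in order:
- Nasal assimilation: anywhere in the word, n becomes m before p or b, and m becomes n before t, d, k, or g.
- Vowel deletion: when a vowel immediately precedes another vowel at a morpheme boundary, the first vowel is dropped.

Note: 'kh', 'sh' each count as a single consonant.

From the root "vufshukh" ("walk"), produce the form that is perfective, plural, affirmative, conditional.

Attach aspect perfective -am → vufshukham.
Attach mood conditional -f (after consonant 'm') → vufshukhamf.
Attach polarity affirmative -d → vufshukhamfd.
Attach number plural -u → vufshukhamfdu.
Nasal assimilation: no change.
Vowel deletion: no change.

vufshukhamfdu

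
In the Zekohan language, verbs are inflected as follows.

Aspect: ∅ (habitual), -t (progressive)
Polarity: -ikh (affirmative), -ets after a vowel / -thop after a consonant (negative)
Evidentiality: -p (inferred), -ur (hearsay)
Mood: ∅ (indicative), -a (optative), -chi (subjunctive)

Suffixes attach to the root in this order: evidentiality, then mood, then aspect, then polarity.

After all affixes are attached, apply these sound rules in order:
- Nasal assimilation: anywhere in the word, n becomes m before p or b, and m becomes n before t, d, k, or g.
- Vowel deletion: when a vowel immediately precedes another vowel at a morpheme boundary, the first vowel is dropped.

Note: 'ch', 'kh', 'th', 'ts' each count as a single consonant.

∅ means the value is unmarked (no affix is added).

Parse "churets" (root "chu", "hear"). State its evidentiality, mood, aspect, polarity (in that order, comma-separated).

Segment: chu-ur-a-ets.
evidentiality: -ur → hearsay.
mood: -a → optative.
aspect: ∅ → habitual.
polarity: -ets/thop → negative.

hearsay, optative, habitual, negative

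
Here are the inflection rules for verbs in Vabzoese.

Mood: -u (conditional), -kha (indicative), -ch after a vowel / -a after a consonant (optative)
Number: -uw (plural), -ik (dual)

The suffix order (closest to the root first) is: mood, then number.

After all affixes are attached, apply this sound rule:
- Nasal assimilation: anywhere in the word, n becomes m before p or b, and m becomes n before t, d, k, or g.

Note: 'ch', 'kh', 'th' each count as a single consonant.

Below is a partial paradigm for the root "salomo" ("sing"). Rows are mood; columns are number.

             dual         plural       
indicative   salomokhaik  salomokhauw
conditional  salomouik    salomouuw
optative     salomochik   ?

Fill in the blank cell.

salomochuw

Attach mood optative -ch (after vowel 'o') → salomoch.
Attach number plural -uw → salomochuw.
Nasal assimilation: no change.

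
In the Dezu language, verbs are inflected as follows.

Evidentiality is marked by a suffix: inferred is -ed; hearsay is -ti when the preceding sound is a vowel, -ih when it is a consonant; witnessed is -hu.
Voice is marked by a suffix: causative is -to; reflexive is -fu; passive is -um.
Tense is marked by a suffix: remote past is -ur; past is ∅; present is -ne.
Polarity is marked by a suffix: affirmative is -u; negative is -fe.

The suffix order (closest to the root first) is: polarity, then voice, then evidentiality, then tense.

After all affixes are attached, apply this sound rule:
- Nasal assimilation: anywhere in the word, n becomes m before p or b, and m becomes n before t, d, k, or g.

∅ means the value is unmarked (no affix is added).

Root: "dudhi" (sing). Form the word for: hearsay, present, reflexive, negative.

dudhifefutine

Attach polarity negative -fe → dudhife.
Attach voice reflexive -fu → dudhifefu.
Attach evidentiality hearsay -ti (after vowel 'u') → dudhifefuti.
Attach tense present -ne → dudhifefutine.
Nasal assimilation: no change.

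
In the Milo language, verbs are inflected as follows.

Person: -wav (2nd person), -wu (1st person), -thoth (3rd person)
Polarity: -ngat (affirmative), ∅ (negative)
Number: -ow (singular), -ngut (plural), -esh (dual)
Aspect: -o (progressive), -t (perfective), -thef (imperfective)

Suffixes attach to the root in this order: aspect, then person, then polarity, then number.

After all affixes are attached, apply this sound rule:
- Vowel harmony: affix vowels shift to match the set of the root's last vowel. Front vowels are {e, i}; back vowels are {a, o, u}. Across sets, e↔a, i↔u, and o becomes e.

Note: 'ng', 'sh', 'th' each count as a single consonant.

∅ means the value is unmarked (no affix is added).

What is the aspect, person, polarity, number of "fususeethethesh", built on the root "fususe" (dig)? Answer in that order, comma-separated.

progressive, 3rd person, negative, dual

Segment: fususe-o-thoth-esh.
aspect: -o → progressive.
person: -thoth → 3rd person.
polarity: ∅ → negative.
number: -esh → dual.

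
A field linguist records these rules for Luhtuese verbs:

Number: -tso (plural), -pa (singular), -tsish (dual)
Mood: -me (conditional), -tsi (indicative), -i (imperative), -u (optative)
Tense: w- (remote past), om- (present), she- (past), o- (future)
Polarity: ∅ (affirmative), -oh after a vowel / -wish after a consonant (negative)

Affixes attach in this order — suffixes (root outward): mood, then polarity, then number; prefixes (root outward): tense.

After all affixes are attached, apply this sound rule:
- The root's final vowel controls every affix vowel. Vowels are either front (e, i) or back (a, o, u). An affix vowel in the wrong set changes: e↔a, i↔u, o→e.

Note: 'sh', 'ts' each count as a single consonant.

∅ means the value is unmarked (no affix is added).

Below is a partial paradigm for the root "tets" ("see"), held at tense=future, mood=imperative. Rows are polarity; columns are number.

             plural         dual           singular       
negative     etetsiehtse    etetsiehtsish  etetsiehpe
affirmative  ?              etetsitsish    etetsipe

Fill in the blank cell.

Attach tense future o- → otets.
Attach mood imperative -i → otetsi.
polarity = affirmative: zero marking, form stays otetsi.
Attach number plural -tso → otetsitso.
Apply vowel harmony: otetsitso → etetsitse.

etetsitse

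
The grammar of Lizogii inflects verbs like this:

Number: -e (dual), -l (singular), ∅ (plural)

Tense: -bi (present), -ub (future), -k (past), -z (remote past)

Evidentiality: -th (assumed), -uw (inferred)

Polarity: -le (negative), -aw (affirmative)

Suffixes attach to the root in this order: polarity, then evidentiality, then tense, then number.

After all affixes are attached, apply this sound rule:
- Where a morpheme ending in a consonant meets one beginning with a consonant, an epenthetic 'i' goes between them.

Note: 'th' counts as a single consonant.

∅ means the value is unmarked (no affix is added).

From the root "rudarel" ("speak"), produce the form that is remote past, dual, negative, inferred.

Attach polarity negative -le → rudarelle.
Attach evidentiality inferred -uw → rudarelleuw.
Attach tense remote past -z → rudarelleuwz.
Attach number dual -e → rudarelleuwze.
Apply epenthesis: rudarelleuwze → rudarelileuwize.

rudarelileuwize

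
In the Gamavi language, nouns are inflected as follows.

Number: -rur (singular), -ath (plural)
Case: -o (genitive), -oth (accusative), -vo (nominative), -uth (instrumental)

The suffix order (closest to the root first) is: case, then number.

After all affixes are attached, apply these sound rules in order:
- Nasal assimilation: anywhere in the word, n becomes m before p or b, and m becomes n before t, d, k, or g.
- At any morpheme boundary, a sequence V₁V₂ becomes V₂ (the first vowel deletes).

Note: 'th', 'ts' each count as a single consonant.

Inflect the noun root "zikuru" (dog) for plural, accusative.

zikurothath

Attach case accusative -oth → zikuruoth.
Attach number plural -ath → zikuruothath.
Nasal assimilation: no change.
Apply vowel deletion: zikuruothath → zikurothath.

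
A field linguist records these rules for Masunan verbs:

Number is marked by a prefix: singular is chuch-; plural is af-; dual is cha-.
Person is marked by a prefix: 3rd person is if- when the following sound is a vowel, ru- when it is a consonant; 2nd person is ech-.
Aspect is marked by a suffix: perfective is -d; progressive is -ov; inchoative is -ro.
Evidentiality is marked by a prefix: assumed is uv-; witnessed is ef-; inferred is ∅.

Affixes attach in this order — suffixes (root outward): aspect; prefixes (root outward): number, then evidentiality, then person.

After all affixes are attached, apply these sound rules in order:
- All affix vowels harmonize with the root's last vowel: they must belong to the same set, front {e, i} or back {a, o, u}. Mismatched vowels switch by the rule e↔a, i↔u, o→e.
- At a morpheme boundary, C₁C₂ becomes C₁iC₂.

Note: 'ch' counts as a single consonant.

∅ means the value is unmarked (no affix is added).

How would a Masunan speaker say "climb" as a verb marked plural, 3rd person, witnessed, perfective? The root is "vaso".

ufafafivasod

Attach number plural af- → afvaso.
Attach evidentiality witnessed ef- → efafvaso.
Attach aspect perfective -d → efafvasod.
Attach person 3rd person if- (before vowel 'e') → ifefafvasod.
Apply vowel harmony: ifefafvasod → ufafafvasod.
Apply epenthesis: ufafafvasod → ufafafivasod.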